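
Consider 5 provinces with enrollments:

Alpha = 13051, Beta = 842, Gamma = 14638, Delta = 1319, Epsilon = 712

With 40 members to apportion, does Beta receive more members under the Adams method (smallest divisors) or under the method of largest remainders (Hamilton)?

Adams

Adams: Alpha 17, Beta 2, Gamma 18, Delta 2, Epsilon 1.
Hamilton: Alpha 17, Beta 1, Gamma 19, Delta 2, Epsilon 1.
Beta gets 2 under Adams and 1 under Hamilton.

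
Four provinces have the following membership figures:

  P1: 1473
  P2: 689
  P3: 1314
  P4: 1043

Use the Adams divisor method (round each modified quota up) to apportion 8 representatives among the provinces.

P1 3, P2 1, P3 2, P4 2

Standard divisor 4519/8 ≈ 564.875; standard quotas: P1 2.608, P2 1.220, P3 2.326, P4 1.846.
Rounding up gives 3, 2, 3, 2 = 10 seats, so the divisor must be adjusted.
With modified divisor 710: modified quotas P1 2.075, P2 0.970, P3 1.851, P4 1.469.
Rounding up: P1 3, P2 1, P3 2, P4 2 (total 8).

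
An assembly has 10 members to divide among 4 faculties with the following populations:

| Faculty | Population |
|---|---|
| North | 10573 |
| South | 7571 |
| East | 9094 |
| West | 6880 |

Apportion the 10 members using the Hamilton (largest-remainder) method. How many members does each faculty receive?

North 3, South 2, East 3, West 2

Total 34118; standard divisor 34118/10 ≈ 3411.8.
Standard quotas: North 3.0990, South 2.2191, East 2.6655, West 2.0165.
Lower quotas: North 3, South 2, East 2, West 2 (sum 9, leaving 1 seat).
Remainders in descending order: East 0.6655, South 0.2191, North 0.0990, West 0.0165.
The surplus seat goes to East.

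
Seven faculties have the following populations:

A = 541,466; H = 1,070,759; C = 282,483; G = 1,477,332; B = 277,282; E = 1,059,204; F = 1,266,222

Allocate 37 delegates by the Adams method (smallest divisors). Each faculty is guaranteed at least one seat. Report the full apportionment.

Standard divisor 5974748/37 ≈ 161479.676; standard quotas: A 3.353, H 6.631, C 1.749, G 9.149, B 1.717, E 6.559, F 7.841.
Rounding up gives 4, 7, 2, 10, 2, 7, 8 = 40 seats, so the divisor must be adjusted.
With modified divisor 179068: modified quotas A 3.024, H 5.980, C 1.578, G 8.250, B 1.548, E 5.915, F 7.071.
Rounding up: A 4, H 6, C 2, G 9, B 2, E 6, F 8 (total 37).

A 4; H 6; C 2; G 9; B 2; E 6; F 8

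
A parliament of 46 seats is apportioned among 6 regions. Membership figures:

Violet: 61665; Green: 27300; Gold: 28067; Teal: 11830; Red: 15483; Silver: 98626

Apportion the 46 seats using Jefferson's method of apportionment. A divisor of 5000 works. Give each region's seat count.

With modified divisor 5000: modified quotas Violet 12.333, Green 5.460, Gold 5.613, Teal 2.366, Red 3.097, Silver 19.725.
Rounding down: Violet 12, Green 5, Gold 5, Teal 2, Red 3, Silver 19 (total 46).

Violet: 12, Green: 5, Gold: 5, Teal: 2, Red: 3, Silver: 19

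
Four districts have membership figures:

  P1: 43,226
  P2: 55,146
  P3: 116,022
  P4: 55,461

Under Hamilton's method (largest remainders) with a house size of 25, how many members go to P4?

Total 269855; standard divisor 269855/25 ≈ 10794.2.
Standard quotas: P1 4.0046, P2 5.1089, P3 10.7486, P4 5.1380.
Lower quotas: P1 4, P2 5, P3 10, P4 5 (sum 24, leaving 1 seat).
Remainders in descending order: P3 0.7486, P4 0.1380, P2 0.1089, P1 0.0046.
Largest remainder: P3 receives the extra seat.
P4 receives 5.

5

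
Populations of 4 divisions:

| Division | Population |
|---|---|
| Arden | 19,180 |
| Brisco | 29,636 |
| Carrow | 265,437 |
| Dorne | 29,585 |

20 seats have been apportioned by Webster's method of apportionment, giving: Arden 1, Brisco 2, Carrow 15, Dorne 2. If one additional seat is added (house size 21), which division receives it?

Priority for the next seat is population ÷ (current seats + 0.5).
Priorities: Arden 12786.667, Brisco 11854.400, Carrow 17124.968, Dorne 11834.000.
Highest priority: Carrow.

Carrow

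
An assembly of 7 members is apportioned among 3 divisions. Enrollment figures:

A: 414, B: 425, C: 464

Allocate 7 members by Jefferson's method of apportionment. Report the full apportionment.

A: 2, B: 2, C: 3

Standard divisor 1303/7 ≈ 186.143; standard quotas: A 2.224, B 2.283, C 2.493.
Rounding down gives 2, 2, 2 = 6 seats, so the divisor must be adjusted.
With modified divisor 150: modified quotas A 2.760, B 2.833, C 3.093.
Rounding down: A 2, B 2, C 3 (total 7).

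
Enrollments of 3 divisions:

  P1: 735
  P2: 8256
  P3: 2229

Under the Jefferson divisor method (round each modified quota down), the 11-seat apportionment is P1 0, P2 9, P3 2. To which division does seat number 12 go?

P2

Priority for the next seat is population ÷ (current seats + 1).
Priorities: P1 735.000, P2 825.600, P3 743.000.
Highest priority: P2.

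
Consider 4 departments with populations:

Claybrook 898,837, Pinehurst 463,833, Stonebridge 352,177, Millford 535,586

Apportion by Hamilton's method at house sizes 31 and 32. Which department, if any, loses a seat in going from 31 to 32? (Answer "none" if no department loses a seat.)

At 31 seats: Claybrook 12, Pinehurst 7, Stonebridge 5, Millford 7.
At 32 seats: Claybrook 13, Pinehurst 6, Stonebridge 5, Millford 8.
Pinehurst drops from 7 to 6.

Pinehurst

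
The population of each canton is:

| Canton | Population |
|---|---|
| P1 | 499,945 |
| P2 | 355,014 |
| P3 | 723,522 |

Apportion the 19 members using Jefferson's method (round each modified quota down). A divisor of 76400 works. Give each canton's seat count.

P1: 6, P2: 4, P3: 9

With modified divisor 76400: modified quotas P1 6.544, P2 4.647, P3 9.470.
Rounding down: P1 6, P2 4, P3 9 (total 19).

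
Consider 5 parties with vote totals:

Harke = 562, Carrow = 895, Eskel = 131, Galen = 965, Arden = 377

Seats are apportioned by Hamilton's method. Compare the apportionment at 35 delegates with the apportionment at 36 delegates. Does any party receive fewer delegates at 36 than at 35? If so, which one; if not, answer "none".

Eskel

At 35 seats: Harke 7, Carrow 11, Eskel 2, Galen 11, Arden 4.
At 36 seats: Harke 7, Carrow 11, Eskel 1, Galen 12, Arden 5.
Eskel drops from 2 to 1.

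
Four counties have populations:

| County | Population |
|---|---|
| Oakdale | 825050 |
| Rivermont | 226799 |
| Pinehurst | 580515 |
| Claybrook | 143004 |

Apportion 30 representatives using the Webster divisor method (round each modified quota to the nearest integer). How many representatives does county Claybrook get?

Standard divisor 1775368/30 ≈ 59178.933; standard quotas: Oakdale 13.942, Rivermont 3.832, Pinehurst 9.809, Claybrook 2.416.
Rounding to the nearest integer gives Oakdale 14, Rivermont 4, Pinehurst 10, Claybrook 2 — total 30, matching the house size, so no adjustment is needed.
Claybrook receives 2.

2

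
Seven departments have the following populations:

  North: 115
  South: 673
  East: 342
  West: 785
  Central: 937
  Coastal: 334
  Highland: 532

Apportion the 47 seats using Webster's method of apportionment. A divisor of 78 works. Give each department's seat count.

With modified divisor 78: modified quotas North 1.474, South 8.628, East 4.385, West 10.064, Central 12.013, Coastal 4.282, Highland 6.821.
Rounding to the nearest integer: North 1, South 9, East 4, West 10, Central 12, Coastal 4, Highland 7 (total 47).

North 1, South 9, East 4, West 10, Central 12, Coastal 4, Highland 7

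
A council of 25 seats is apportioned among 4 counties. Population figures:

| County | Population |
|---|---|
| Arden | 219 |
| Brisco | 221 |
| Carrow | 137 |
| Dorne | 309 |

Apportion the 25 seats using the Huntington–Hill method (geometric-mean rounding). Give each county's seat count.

Arden 6; Brisco 6; Carrow 4; Dorne 9

With divisor 35: modified quotas Arden 6.257, Brisco 6.314, Carrow 3.914, Dorne 8.829.
Geometric-mean thresholds: Arden √(6·7)=6.481, Brisco √(6·7)=6.481, Carrow √(3·4)=3.464, Dorne √(8·9)=8.485.
Each quota rounded against its threshold gives Arden 6, Brisco 6, Carrow 4, Dorne 9 (total 25).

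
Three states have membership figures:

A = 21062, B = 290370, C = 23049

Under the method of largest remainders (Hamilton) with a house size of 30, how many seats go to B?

The standard divisor is 334481/30 ≈ 11149.367.
Standard quotas: A 1.8891, B 26.0436, C 2.0673.
Lower quotas: A 1, B 26, C 2 (sum 29, leaving 1 seat).
Remainders in descending order: A 0.8891, C 0.0673, B 0.0436.
Largest remainder: A receives the extra seat.
B receives 26.

26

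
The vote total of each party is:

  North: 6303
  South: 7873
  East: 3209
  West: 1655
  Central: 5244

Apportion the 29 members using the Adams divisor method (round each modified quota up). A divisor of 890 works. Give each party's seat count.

With modified divisor 890: modified quotas North 7.082, South 8.846, East 3.606, West 1.860, Central 5.892.
Rounding up: North 8, South 9, East 4, West 2, Central 6 (total 29).

North=8, South=9, East=4, West=2, Central=6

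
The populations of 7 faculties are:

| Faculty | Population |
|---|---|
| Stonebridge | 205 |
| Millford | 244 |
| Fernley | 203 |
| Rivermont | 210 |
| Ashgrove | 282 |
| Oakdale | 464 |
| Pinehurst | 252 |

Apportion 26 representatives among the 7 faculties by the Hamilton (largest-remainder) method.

Stonebridge=3, Millford=3, Fernley=3, Rivermont=3, Ashgrove=4, Oakdale=6, Pinehurst=4

The standard divisor is 1860/26 ≈ 71.538.
Standard quotas: Stonebridge 2.866, Millford 3.411, Fernley 2.838, Rivermont 2.935, Ashgrove 3.942, Oakdale 6.486, Pinehurst 3.523.
Lower quotas: Stonebridge 2, Millford 3, Fernley 2, Rivermont 2, Ashgrove 3, Oakdale 6, Pinehurst 3 (sum 21, leaving 5 seats).
Remainders in descending order: Ashgrove 0.942, Rivermont 0.935, Stonebridge 0.866, Fernley 0.838, Pinehurst 0.523, Oakdale 0.486, Millford 0.411.
The surplus seats go to Ashgrove, Rivermont, Stonebridge, Fernley, Pinehurst.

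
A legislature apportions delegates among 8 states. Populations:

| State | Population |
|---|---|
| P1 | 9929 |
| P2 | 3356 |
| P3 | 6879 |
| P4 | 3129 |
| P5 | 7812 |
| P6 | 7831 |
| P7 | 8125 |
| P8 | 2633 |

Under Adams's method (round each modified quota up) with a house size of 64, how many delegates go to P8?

4

Standard divisor 49694/64 ≈ 776.469; standard quotas: P1 12.787, P2 4.322, P3 8.859, P4 4.030, P5 10.061, P6 10.085, P7 10.464, P8 3.391.
Rounding up gives 13, 5, 9, 5, 11, 11, 11, 4 = 69 seats, so the divisor must be adjusted.
With modified divisor 830: modified quotas P1 11.963, P2 4.043, P3 8.288, P4 3.770, P5 9.412, P6 9.435, P7 9.789, P8 3.172.
Rounding up: P1 12, P2 5, P3 9, P4 4, P5 10, P6 10, P7 10, P8 4 (total 64).
P8 receives 4.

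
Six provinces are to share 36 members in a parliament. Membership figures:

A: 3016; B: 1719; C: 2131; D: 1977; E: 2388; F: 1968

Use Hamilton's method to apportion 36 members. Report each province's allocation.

A=8; B=5; C=6; D=5; E=7; F=5

The standard divisor is 13199/36 ≈ 366.639.
Standard quotas: A 8.226, B 4.689, C 5.812, D 5.392, E 6.513, F 5.368.
Lower quotas: A 8, B 4, C 5, D 5, E 6, F 5 (sum 33, leaving 3 seats).
Remainders in descending order: C 0.812, B 0.689, E 0.513, D 0.392, F 0.368, A 0.226.
Largest remainders: C, B, E receive the extra seats.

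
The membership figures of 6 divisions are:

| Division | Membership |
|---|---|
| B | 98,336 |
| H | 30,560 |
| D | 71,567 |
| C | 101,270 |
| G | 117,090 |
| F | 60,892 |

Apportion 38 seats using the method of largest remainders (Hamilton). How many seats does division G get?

The standard divisor is 479715/38 ≈ 12624.079.
Standard quotas: B 7.7896, H 2.4208, D 5.6691, C 8.0220, G 9.2751, F 4.8235.
Lower quotas: B 7, H 2, D 5, C 8, G 9, F 4 (sum 35, leaving 3 seats).
Remainders in descending order: F 0.8235, B 0.7896, D 0.6691, H 0.4208, G 0.2751, C 0.0220.
The surplus seats go to F, B, D.
G receives 9.

9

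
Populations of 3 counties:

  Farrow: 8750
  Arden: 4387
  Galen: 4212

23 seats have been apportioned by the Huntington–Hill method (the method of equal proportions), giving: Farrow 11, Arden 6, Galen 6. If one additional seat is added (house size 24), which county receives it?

Farrow

Priority for the next seat is population ÷ (√(s·(s+1))).
Priorities: Farrow 761.590, Arden 676.929, Galen 649.926.
Highest priority: Farrow.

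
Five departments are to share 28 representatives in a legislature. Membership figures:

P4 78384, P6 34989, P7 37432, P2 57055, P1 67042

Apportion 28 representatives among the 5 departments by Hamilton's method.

Total 274902; standard divisor 274902/28 ≈ 9817.929.
Standard quotas: P4 7.9838, P6 3.5638, P7 3.8126, P2 5.8113, P1 6.8285.
Lower quotas: P4 7, P6 3, P7 3, P2 5, P1 6 (sum 24, leaving 4 seats).
Remainders in descending order: P4 0.9838, P1 0.8285, P7 0.8126, P2 0.8113, P6 0.5638.
The surplus seats go to P4, P1, P7, P2.

P4: 8; P6: 3; P7: 4; P2: 6; P1: 7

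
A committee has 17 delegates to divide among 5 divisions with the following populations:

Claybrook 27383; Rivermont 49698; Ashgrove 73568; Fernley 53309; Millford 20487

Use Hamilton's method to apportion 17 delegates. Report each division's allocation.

Total 224445; standard divisor 224445/17 ≈ 13202.647.
Standard quotas: Claybrook 2.0741, Rivermont 3.7642, Ashgrove 5.5722, Fernley 4.0378, Millford 1.5517.
Lower quotas: Claybrook 2, Rivermont 3, Ashgrove 5, Fernley 4, Millford 1 (sum 15, leaving 2 seats).
Remainders in descending order: Rivermont 0.7642, Ashgrove 0.5722, Millford 0.5517, Claybrook 0.0741, Fernley 0.0378.
Largest remainders: Rivermont, Ashgrove receive the extra seats.

Claybrook 2; Rivermont 4; Ashgrove 6; Fernley 4; Millford 1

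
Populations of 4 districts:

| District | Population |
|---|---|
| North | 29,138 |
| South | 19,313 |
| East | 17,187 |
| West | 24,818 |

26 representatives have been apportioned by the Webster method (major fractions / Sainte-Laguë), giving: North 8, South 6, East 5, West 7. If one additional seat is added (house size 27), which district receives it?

Priority for the next seat is population ÷ (current seats + 0.5).
Priorities: North 3428.000, South 2971.231, East 3124.909, West 3309.067.
Highest priority: North.

North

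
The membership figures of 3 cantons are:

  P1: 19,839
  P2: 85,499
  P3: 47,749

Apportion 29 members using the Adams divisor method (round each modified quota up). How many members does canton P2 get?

16

Standard divisor 153087/29 ≈ 5278.862; standard quotas: P1 3.758, P2 16.196, P3 9.045.
Rounding up gives 4, 17, 10 = 31 seats, so the divisor must be adjusted.
With modified divisor 5500: modified quotas P1 3.607, P2 15.545, P3 8.682.
Rounding up: P1 4, P2 16, P3 9 (total 29).
P2 receives 16.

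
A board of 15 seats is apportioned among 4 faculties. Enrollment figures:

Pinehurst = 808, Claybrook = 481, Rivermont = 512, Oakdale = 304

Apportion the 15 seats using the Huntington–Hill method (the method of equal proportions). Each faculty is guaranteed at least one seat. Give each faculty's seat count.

With divisor 143: modified quotas Pinehurst 5.650, Claybrook 3.364, Rivermont 3.580, Oakdale 2.126.
Geometric-mean thresholds: Pinehurst √(5·6)=5.477, Claybrook √(3·4)=3.464, Rivermont √(3·4)=3.464, Oakdale √(2·3)=2.449.
Each quota rounded against its threshold gives Pinehurst 6, Claybrook 3, Rivermont 4, Oakdale 2 (total 15).

Pinehurst 6, Claybrook 3, Rivermont 4, Oakdale 2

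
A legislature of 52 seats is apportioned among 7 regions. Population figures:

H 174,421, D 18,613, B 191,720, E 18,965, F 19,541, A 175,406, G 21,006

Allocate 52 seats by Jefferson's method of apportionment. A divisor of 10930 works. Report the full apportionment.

With modified divisor 10930: modified quotas H 15.958, D 1.703, B 17.541, E 1.735, F 1.788, A 16.048, G 1.922.
Rounding down: H 15, D 1, B 17, E 1, F 1, A 16, G 1 (total 52).

H=15, D=1, B=17, E=1, F=1, A=16, G=1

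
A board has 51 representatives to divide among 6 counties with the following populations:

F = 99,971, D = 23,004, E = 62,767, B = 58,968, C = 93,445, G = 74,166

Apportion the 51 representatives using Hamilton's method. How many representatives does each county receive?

The standard divisor is 412321/51 ≈ 8084.725.
Standard quotas: F 12.3654, D 2.8454, E 7.7637, B 7.2938, C 11.5582, G 9.1736.
Lower quotas: F 12, D 2, E 7, B 7, C 11, G 9 (sum 48, leaving 3 seats).
Remainders in descending order: D 0.8454, E 0.7637, C 0.5582, F 0.3654, B 0.2938, G 0.1736.
The surplus seats go to D, E, C.

F 12; D 3; E 8; B 7; C 12; G 9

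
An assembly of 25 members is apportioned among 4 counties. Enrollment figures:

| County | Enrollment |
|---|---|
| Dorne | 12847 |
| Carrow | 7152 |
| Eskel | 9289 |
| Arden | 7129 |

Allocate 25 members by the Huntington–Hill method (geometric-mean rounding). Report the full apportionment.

With divisor 1474: modified quotas Dorne 8.716, Carrow 4.852, Eskel 6.302, Arden 4.836.
Geometric-mean thresholds: Dorne √(8·9)=8.485, Carrow √(4·5)=4.472, Eskel √(6·7)=6.481, Arden √(4·5)=4.472.
Each quota rounded against its threshold gives Dorne 9, Carrow 5, Eskel 6, Arden 5 (total 25).

Dorne 9, Carrow 5, Eskel 6, Arden 5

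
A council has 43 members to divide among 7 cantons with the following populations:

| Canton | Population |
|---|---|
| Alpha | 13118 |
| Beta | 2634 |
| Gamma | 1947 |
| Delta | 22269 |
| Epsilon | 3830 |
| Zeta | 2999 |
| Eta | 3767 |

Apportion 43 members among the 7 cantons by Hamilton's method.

Alpha 11; Beta 2; Gamma 2; Delta 19; Epsilon 3; Zeta 3; Eta 3

Standard divisor: 50564 ÷ 43 ≈ 1175.907.
Standard quotas: Alpha 11.1556, Beta 2.2400, Gamma 1.6557, Delta 18.9377, Epsilon 3.2571, Zeta 2.5504, Eta 3.2035.
Lower quotas: Alpha 11, Beta 2, Gamma 1, Delta 18, Epsilon 3, Zeta 2, Eta 3 (sum 40, leaving 3 seats).
Remainders in descending order: Delta 0.9377, Gamma 0.6557, Zeta 0.5504, Epsilon 0.2571, Beta 0.2400, Eta 0.2035, Alpha 0.1556.
The surplus seats go to Delta, Gamma, Zeta.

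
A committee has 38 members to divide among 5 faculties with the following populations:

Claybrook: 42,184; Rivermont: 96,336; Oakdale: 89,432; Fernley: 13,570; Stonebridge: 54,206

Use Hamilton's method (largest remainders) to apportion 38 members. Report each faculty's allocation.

Claybrook: 5, Rivermont: 12, Oakdale: 12, Fernley: 2, Stonebridge: 7

Standard divisor: 295728 ÷ 38 ≈ 7782.316.
Standard quotas: Claybrook 5.4205, Rivermont 12.3788, Oakdale 11.4917, Fernley 1.7437, Stonebridge 6.9653.
Lower quotas: Claybrook 5, Rivermont 12, Oakdale 11, Fernley 1, Stonebridge 6 (sum 35, leaving 3 seats).
Remainders in descending order: Stonebridge 0.9653, Fernley 0.7437, Oakdale 0.4917, Claybrook 0.4205, Rivermont 0.3788.
Largest remainders: Stonebridge, Fernley, Oakdale receive the extra seats.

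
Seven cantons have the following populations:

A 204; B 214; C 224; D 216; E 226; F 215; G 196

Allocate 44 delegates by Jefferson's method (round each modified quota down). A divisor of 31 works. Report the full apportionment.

A 6, B 6, C 7, D 6, E 7, F 6, G 6

With modified divisor 31: modified quotas A 6.581, B 6.903, C 7.226, D 6.968, E 7.290, F 6.935, G 6.323.
Rounding down: A 6, B 6, C 7, D 6, E 7, F 6, G 6 (total 44).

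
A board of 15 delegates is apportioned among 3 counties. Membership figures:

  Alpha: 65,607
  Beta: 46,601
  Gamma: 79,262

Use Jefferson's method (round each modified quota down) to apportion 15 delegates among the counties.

Alpha 5, Beta 4, Gamma 6

Standard divisor 191470/15 ≈ 12764.667; standard quotas: Alpha 5.140, Beta 3.651, Gamma 6.209.
Rounding down gives 5, 3, 6 = 14 seats, so the divisor must be adjusted.
With modified divisor 11500: modified quotas Alpha 5.705, Beta 4.052, Gamma 6.892.
Rounding down: Alpha 5, Beta 4, Gamma 6 (total 15).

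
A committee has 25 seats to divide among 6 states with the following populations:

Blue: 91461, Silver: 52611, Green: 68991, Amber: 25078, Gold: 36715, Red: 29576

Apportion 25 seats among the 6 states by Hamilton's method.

Blue=8, Silver=4, Green=6, Amber=2, Gold=3, Red=2

Standard divisor: 304432 ÷ 25 ≈ 12177.28.
Standard quotas: Blue 7.5108, Silver 4.3204, Green 5.6656, Amber 2.0594, Gold 3.0150, Red 2.4288.
Lower quotas: Blue 7, Silver 4, Green 5, Amber 2, Gold 3, Red 2 (sum 23, leaving 2 seats).
Remainders in descending order: Green 0.6656, Blue 0.5108, Red 0.4288, Silver 0.3204, Amber 0.0594, Gold 0.0150.
The surplus seats go to Green, Blue.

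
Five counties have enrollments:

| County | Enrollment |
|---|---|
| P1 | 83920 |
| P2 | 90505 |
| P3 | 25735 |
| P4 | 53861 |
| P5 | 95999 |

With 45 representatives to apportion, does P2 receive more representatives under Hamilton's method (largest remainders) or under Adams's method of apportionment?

Hamilton

Hamilton: P1 11, P2 12, P3 3, P4 7, P5 12.
Adams: P1 11, P2 11, P3 4, P4 7, P5 12.
P2 gets 12 under Hamilton and 11 under Adams.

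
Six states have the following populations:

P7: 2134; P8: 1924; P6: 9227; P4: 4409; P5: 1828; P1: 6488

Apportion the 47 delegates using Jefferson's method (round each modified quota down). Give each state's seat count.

P7: 4, P8: 3, P6: 17, P4: 8, P5: 3, P1: 12

Standard divisor 26010/47 ≈ 553.404; standard quotas: P7 3.856, P8 3.477, P6 16.673, P4 7.967, P5 3.303, P1 11.724.
Rounding down gives 3, 3, 16, 7, 3, 11 = 43 seats, so the divisor must be adjusted.
With modified divisor 520: modified quotas P7 4.104, P8 3.700, P6 17.744, P4 8.479, P5 3.515, P1 12.477.
Rounding down: P7 4, P8 3, P6 17, P4 8, P5 3, P1 12 (total 47).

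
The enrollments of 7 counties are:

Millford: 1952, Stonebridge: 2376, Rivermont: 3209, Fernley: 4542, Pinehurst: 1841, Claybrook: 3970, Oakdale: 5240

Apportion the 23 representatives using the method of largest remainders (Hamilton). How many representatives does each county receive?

Millford 2, Stonebridge 2, Rivermont 3, Fernley 5, Pinehurst 2, Claybrook 4, Oakdale 5

Total 23130; standard divisor 23130/23 ≈ 1005.652.
Standard quotas: Millford 1.9410, Stonebridge 2.3626, Rivermont 3.1910, Fernley 4.5165, Pinehurst 1.8307, Claybrook 3.9477, Oakdale 5.2105.
Lower quotas: Millford 1, Stonebridge 2, Rivermont 3, Fernley 4, Pinehurst 1, Claybrook 3, Oakdale 5 (sum 19, leaving 4 seats).
Remainders in descending order: Claybrook 0.9477, Millford 0.9410, Pinehurst 0.8307, Fernley 0.5165, Stonebridge 0.3626, Oakdale 0.2105, Rivermont 0.1910.
The surplus seats go to Claybrook, Millford, Pinehurst, Fernley.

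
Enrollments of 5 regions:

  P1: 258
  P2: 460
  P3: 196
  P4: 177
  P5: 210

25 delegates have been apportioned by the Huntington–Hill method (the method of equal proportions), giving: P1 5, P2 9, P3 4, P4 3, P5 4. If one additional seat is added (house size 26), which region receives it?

P4

Priority for the next seat is population ÷ (√(s·(s+1))).
Priorities: P1 47.104, P2 48.488, P3 43.827, P4 51.095, P5 46.957.
Highest priority: P4.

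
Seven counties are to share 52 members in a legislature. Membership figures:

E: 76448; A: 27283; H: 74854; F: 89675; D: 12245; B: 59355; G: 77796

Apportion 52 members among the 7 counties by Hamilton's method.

E: 10, A: 3, H: 9, F: 11, D: 2, B: 7, G: 10

Standard divisor: 417656 ÷ 52 ≈ 8031.846.
Standard quotas: E 9.5181, A 3.3969, H 9.3197, F 11.1649, D 1.5246, B 7.3900, G 9.6859.
Lower quotas: E 9, A 3, H 9, F 11, D 1, B 7, G 9 (sum 49, leaving 3 seats).
Remainders in descending order: G 0.6859, D 0.5246, E 0.5181, A 0.3969, B 0.3900, H 0.3197, F 0.1649.
Largest remainders: G, D, E receive the extra seats.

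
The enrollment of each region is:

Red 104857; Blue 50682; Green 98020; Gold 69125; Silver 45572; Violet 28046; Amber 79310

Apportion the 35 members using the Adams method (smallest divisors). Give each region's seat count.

Standard divisor 475612/35 ≈ 13588.914; standard quotas: Red 7.716, Blue 3.730, Green 7.213, Gold 5.087, Silver 3.354, Violet 2.064, Amber 5.836.
Rounding up gives 8, 4, 8, 6, 4, 3, 6 = 39 seats, so the divisor must be adjusted.
With modified divisor 15090: modified quotas Red 6.949, Blue 3.359, Green 6.496, Gold 4.581, Silver 3.020, Violet 1.859, Amber 5.256.
Rounding up: Red 7, Blue 4, Green 7, Gold 5, Silver 4, Violet 2, Amber 6 (total 35).

Red=7, Blue=4, Green=7, Gold=5, Silver=4, Violet=2, Amber=6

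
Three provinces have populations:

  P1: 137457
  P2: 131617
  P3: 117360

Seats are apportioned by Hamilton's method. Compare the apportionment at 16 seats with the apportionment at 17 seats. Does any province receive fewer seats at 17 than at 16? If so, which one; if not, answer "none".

none

At 16 seats: P1 6, P2 5, P3 5.
At 17 seats: P1 6, P2 6, P3 5.
No province's allocation decreased.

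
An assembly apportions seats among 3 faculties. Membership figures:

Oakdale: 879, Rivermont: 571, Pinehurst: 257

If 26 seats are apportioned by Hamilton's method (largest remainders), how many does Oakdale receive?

Total 1707; standard divisor 1707/26 ≈ 65.654.
Standard quotas: Oakdale 13.388, Rivermont 8.697, Pinehurst 3.914.
Lower quotas: Oakdale 13, Rivermont 8, Pinehurst 3 (sum 24, leaving 2 seats).
Remainders in descending order: Pinehurst 0.914, Rivermont 0.697, Oakdale 0.388.
The surplus seats go to Pinehurst, Rivermont.
Oakdale receives 13.

13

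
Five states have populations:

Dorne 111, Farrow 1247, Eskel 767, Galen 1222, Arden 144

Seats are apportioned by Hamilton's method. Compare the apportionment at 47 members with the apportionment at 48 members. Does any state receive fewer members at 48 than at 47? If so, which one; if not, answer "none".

At 47 seats: Dorne 2, Farrow 17, Eskel 10, Galen 16, Arden 2.
At 48 seats: Dorne 1, Farrow 17, Eskel 11, Galen 17, Arden 2.
Dorne drops from 2 to 1.

Dorne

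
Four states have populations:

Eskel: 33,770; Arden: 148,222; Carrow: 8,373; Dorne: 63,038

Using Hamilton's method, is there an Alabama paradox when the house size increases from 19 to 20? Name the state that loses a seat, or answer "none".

Carrow

At 19 seats: Eskel 2, Arden 11, Carrow 1, Dorne 5.
At 20 seats: Eskel 3, Arden 12, Carrow 0, Dorne 5.
Carrow drops from 1 to 0.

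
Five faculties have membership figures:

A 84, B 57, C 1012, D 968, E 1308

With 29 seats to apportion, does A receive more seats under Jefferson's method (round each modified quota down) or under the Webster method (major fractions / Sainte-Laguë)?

Jefferson: A 0, B 0, C 9, D 8, E 12.
Webster: A 1, B 0, C 9, D 8, E 11.
A gets 0 under Jefferson and 1 under Webster.

Webster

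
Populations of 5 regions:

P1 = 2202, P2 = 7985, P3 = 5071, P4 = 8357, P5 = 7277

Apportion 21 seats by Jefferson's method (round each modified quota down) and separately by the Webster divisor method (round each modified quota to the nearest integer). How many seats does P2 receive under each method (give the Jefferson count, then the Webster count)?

Jefferson: P1 1, P2 6, P3 3, P4 6, P5 5.
Webster: P1 2, P2 5, P3 3, P4 6, P5 5.
P2 gets 6 under Jefferson and 5 under Webster.

6 and 5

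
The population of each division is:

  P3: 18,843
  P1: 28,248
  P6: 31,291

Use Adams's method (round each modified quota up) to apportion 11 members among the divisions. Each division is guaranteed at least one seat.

Standard divisor 78382/11 ≈ 7125.636; standard quotas: P3 2.644, P1 3.964, P6 4.391.
Rounding up gives 3, 4, 5 = 12 seats, so the divisor must be adjusted.
With modified divisor 8600: modified quotas P3 2.191, P1 3.285, P6 3.638.
Rounding up: P3 3, P1 4, P6 4 (total 11).

P3 3, P1 4, P6 4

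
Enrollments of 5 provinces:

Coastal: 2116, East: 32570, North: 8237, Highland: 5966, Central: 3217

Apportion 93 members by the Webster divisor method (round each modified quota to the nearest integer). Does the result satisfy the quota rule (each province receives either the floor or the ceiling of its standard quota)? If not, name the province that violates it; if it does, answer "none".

Standard quotas: Coastal 3.777, East 58.132, North 14.702, Highland 10.648, Central 5.742.
Webster allocation: Coastal 4, East 57, North 15, Highland 11, Central 6.
East has quota 58.132 (lower 58, upper 59) but receives 57 — outside the quota interval.

East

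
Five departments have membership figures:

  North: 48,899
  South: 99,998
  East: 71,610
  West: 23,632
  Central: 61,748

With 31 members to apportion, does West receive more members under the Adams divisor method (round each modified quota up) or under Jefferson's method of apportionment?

Adams: North 5, South 10, East 7, West 3, Central 6.
Jefferson: North 5, South 11, East 7, West 2, Central 6.
West gets 3 under Adams and 2 under Jefferson.

Adams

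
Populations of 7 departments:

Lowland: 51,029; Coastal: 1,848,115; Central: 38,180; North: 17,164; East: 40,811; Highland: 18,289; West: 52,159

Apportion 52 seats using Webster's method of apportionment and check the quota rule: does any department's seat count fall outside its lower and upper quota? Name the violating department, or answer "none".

Standard quotas: Lowland 1.285, Coastal 46.522, Central 0.961, North 0.432, East 1.027, Highland 0.460, West 1.313.
Webster allocation: Lowland 1, Coastal 48, Central 1, North 0, East 1, Highland 0, West 1.
Coastal has quota 46.522 (lower 46, upper 47) but receives 48 — outside the quota interval.

Coastal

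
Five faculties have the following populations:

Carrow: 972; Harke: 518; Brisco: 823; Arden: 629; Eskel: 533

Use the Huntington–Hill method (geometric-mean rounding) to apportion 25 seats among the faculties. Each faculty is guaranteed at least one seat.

With divisor 145: modified quotas Carrow 6.703, Harke 3.572, Brisco 5.676, Arden 4.338, Eskel 3.676.
Geometric-mean thresholds: Carrow √(6·7)=6.481, Harke √(3·4)=3.464, Brisco √(5·6)=5.477, Arden √(4·5)=4.472, Eskel √(3·4)=3.464.
Each quota rounded against its threshold gives Carrow 7, Harke 4, Brisco 6, Arden 4, Eskel 4 (total 25).

Carrow 7, Harke 4, Brisco 6, Arden 4, Eskel 4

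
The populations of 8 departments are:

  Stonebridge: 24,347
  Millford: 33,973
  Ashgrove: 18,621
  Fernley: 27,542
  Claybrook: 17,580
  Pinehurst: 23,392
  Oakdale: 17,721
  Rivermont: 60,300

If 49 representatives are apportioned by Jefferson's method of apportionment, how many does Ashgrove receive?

4

Standard divisor 223476/49 ≈ 4560.735; standard quotas: Stonebridge 5.338, Millford 7.449, Ashgrove 4.083, Fernley 6.039, Claybrook 3.855, Pinehurst 5.129, Oakdale 3.886, Rivermont 13.222.
Rounding down gives 5, 7, 4, 6, 3, 5, 3, 13 = 46 seats, so the divisor must be adjusted.
With modified divisor 4300: modified quotas Stonebridge 5.662, Millford 7.901, Ashgrove 4.330, Fernley 6.405, Claybrook 4.088, Pinehurst 5.440, Oakdale 4.121, Rivermont 14.023.
Rounding down: Stonebridge 5, Millford 7, Ashgrove 4, Fernley 6, Claybrook 4, Pinehurst 5, Oakdale 4, Rivermont 14 (total 49).
Ashgrove receives 4.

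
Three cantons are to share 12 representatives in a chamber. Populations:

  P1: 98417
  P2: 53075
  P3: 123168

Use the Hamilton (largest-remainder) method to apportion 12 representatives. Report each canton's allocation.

Standard divisor: 274660 ÷ 12 ≈ 22888.333.
Standard quotas: P1 4.2999, P2 2.3189, P3 5.3813.
Lower quotas: P1 4, P2 2, P3 5 (sum 11, leaving 1 seat).
Remainders in descending order: P3 0.3813, P2 0.3189, P1 0.2999.
The surplus seat goes to P3.

P1=4; P2=2; P3=6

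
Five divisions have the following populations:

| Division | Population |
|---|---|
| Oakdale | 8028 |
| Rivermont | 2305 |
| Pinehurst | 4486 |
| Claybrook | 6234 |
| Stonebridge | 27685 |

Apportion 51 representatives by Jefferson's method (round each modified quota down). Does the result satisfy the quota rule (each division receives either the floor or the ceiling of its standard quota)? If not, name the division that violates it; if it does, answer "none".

Standard quotas: Oakdale 8.401, Rivermont 2.412, Pinehurst 4.694, Claybrook 6.523, Stonebridge 28.970.
Jefferson allocation: Oakdale 8, Rivermont 2, Pinehurst 5, Claybrook 6, Stonebridge 30.
Stonebridge has quota 28.970 (lower 28, upper 29) but receives 30 — outside the quota interval.

Stonebridge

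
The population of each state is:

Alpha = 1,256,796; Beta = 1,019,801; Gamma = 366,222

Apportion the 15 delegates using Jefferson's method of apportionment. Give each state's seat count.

Standard divisor 2642819/15 ≈ 176187.933; standard quotas: Alpha 7.133, Beta 5.788, Gamma 2.079.
Rounding down gives 7, 5, 2 = 14 seats, so the divisor must be adjusted.
With modified divisor 163500: modified quotas Alpha 7.687, Beta 6.237, Gamma 2.240.
Rounding down: Alpha 7, Beta 6, Gamma 2 (total 15).

Alpha 7, Beta 6, Gamma 2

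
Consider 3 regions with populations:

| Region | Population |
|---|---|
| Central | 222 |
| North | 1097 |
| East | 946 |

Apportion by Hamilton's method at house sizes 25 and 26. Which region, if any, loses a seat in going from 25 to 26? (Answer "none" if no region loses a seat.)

At 25 seats: Central 3, North 12, East 10.
At 26 seats: Central 2, North 13, East 11.
Central drops from 3 to 2.

Central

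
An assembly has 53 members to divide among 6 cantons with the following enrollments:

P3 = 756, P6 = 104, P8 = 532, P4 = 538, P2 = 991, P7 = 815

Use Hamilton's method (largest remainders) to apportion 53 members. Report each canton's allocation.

P3 11; P6 1; P8 7; P4 8; P2 14; P7 12

Total 3736; standard divisor 3736/53 ≈ 70.491.
Standard quotas: P3 10.725, P6 1.475, P8 7.547, P4 7.632, P2 14.059, P7 11.562.
Lower quotas: P3 10, P6 1, P8 7, P4 7, P2 14, P7 11 (sum 50, leaving 3 seats).
Remainders in descending order: P3 0.725, P4 0.632, P7 0.562, P8 0.547, P6 0.475, P2 0.059.
Largest remainders: P3, P4, P7 receive the extra seats.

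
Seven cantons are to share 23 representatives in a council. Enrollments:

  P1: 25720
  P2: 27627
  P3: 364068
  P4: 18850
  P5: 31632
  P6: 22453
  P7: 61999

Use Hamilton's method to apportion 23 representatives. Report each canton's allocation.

P1 1, P2 1, P3 15, P4 1, P5 1, P6 1, P7 3

Standard divisor: 552349 ÷ 23 ≈ 24015.174.
Standard quotas: P1 1.0710, P2 1.1504, P3 15.1599, P4 0.7849, P5 1.3172, P6 0.9350, P7 2.5817.
Lower quotas: P1 1, P2 1, P3 15, P4 0, P5 1, P6 0, P7 2 (sum 20, leaving 3 seats).
Remainders in descending order: P6 0.9350, P4 0.7849, P7 0.5817, P5 0.3172, P3 0.1599, P2 0.1504, P1 0.0710.
Largest remainders: P6, P4, P7 receive the extra seats.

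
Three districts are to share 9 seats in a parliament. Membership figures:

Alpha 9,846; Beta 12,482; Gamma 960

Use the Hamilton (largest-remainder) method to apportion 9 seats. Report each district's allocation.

The standard divisor is 23288/9 ≈ 2587.556.
Standard quotas: Alpha 3.8051, Beta 4.8239, Gamma 0.3710.
Lower quotas: Alpha 3, Beta 4, Gamma 0 (sum 7, leaving 2 seats).
Remainders in descending order: Beta 0.8239, Alpha 0.8051, Gamma 0.3710.
Largest remainders: Beta, Alpha receive the extra seats.

Alpha 4; Beta 5; Gamma 0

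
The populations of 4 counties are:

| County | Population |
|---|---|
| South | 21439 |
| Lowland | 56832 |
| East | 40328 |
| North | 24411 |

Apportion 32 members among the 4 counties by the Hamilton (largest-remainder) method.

South 5, Lowland 13, East 9, North 5

Total 143010; standard divisor 143010/32 ≈ 4469.062.
Standard quotas: South 4.7972, Lowland 12.7168, East 9.0238, North 5.4622.
Lower quotas: South 4, Lowland 12, East 9, North 5 (sum 30, leaving 2 seats).
Remainders in descending order: South 0.7972, Lowland 0.7168, North 0.4622, East 0.0238.
The surplus seats go to South, Lowland.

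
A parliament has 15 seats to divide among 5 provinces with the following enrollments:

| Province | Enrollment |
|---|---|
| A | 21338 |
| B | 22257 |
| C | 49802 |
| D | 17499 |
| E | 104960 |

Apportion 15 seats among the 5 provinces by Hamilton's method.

The standard divisor is 215856/15 ≈ 14390.4.
Standard quotas: A 1.4828, B 1.5467, C 3.4608, D 1.2160, E 7.2938.
Lower quotas: A 1, B 1, C 3, D 1, E 7 (sum 13, leaving 2 seats).
Remainders in descending order: B 0.5467, A 0.4828, C 0.4608, E 0.2938, D 0.2160.
Largest remainders: B, A receive the extra seats.

A 2, B 2, C 3, D 1, E 7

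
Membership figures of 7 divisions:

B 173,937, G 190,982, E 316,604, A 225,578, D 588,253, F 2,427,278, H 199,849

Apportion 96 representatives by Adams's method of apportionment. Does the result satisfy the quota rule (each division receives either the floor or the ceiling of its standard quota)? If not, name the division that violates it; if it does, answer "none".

Standard quotas: B 4.050, G 4.447, E 7.373, A 5.253, D 13.699, F 56.524, H 4.654.
Adams allocation: B 4, G 5, E 8, A 6, D 14, F 54, H 5.
F has quota 56.524 (lower 56, upper 57) but receives 54 — outside the quota interval.

F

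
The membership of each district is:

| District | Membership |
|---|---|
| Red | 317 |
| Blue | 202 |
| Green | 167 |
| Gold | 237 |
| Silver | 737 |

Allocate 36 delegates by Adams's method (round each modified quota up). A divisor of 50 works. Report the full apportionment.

With modified divisor 50: modified quotas Red 6.340, Blue 4.040, Green 3.340, Gold 4.740, Silver 14.740.
Rounding up: Red 7, Blue 5, Green 4, Gold 5, Silver 15 (total 36).

Red: 7; Blue: 5; Green: 4; Gold: 5; Silver: 15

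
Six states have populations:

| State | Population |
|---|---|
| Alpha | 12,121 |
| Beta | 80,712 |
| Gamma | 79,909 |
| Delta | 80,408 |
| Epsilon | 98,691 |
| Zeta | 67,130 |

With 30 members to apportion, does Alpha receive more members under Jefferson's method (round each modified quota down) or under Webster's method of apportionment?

Jefferson: Alpha 0, Beta 6, Gamma 6, Delta 6, Epsilon 7, Zeta 5.
Webster: Alpha 1, Beta 6, Gamma 5, Delta 6, Epsilon 7, Zeta 5.
Alpha gets 0 under Jefferson and 1 under Webster.

Webster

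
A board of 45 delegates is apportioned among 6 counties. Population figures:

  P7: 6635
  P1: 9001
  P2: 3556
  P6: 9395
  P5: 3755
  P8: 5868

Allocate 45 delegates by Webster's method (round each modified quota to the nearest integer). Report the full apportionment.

P7 8, P1 11, P2 4, P6 11, P5 4, P8 7

Standard divisor 38210/45 ≈ 849.111; standard quotas: P7 7.814, P1 10.600, P2 4.188, P6 11.065, P5 4.422, P8 6.911.
Rounding to the nearest integer gives P7 8, P1 11, P2 4, P6 11, P5 4, P8 7 — total 45, matching the house size, so no adjustment is needed.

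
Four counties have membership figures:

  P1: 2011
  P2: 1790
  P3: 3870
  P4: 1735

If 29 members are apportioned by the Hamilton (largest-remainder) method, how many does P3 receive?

Total 9406; standard divisor 9406/29 ≈ 324.345.
Standard quotas: P1 6.200, P2 5.519, P3 11.932, P4 5.349.
Lower quotas: P1 6, P2 5, P3 11, P4 5 (sum 27, leaving 2 seats).
Remainders in descending order: P3 0.932, P2 0.519, P4 0.349, P1 0.200.
The surplus seats go to P3, P2.
P3 receives 12.

12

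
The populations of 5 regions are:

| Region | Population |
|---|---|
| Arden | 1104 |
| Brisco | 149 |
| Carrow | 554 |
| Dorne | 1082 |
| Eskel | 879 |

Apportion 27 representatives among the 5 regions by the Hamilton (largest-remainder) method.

Arden: 8, Brisco: 1, Carrow: 4, Dorne: 8, Eskel: 6

Total 3768; standard divisor 3768/27 ≈ 139.556.
Standard quotas: Arden 7.911, Brisco 1.068, Carrow 3.970, Dorne 7.753, Eskel 6.299.
Lower quotas: Arden 7, Brisco 1, Carrow 3, Dorne 7, Eskel 6 (sum 24, leaving 3 seats).
Remainders in descending order: Carrow 0.970, Arden 0.911, Dorne 0.753, Eskel 0.299, Brisco 0.068.
The surplus seats go to Carrow, Arden, Dorne.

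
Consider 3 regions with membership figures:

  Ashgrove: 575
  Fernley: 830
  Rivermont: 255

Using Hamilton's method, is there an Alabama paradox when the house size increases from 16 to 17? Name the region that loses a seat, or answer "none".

none

At 16 seats: Ashgrove 6, Fernley 8, Rivermont 2.
At 17 seats: Ashgrove 6, Fernley 8, Rivermont 3.
No region's allocation decreased.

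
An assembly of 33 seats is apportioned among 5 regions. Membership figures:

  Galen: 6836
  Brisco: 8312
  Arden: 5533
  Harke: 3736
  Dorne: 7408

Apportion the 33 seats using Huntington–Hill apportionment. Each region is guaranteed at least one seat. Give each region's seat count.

Galen=7, Brisco=8, Arden=6, Harke=4, Dorne=8

With divisor 985: modified quotas Galen 6.940, Brisco 8.439, Arden 5.617, Harke 3.793, Dorne 7.521.
Geometric-mean thresholds: Galen √(6·7)=6.481, Brisco √(8·9)=8.485, Arden √(5·6)=5.477, Harke √(3·4)=3.464, Dorne √(7·8)=7.483.
Each quota rounded against its threshold gives Galen 7, Brisco 8, Arden 6, Harke 4, Dorne 8 (total 33).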